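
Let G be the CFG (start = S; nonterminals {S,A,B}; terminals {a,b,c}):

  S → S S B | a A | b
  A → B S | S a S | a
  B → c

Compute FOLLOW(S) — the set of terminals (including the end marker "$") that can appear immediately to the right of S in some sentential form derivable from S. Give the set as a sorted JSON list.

FIRST iteration:
[1]
  A via A→a: +{a}
  B via B→c: +{c}
  S via S→a A: +{a}
  S via S→b: +{b}
  FIRST[S]={a,b}  FIRST[A]={a}  FIRST[B]={c}
[2]
  A via A→B S: +{c}
  A via A→S a S: +{b}
  FIRST[S]={a,b}  FIRST[A]={a,b,c}  FIRST[B]={c}
[3] (stable)
  FIRST[S]={a,b}  FIRST[A]={a,b,c}  FIRST[B]={c}

FOLLOW iteration:
seed FOLLOW(S) with $
pass 1:
  A→B S: FOLLOW(B) ⊇ FIRST(S) = {a,b}; new: +{a,b}
  A→S a S: FOLLOW(S) ⊇ FIRST(a) = {a}; new: +{a}
  S→S S B: FOLLOW(S) ⊇ FIRST(S) = {a,b}; new: +{b}
  S→S S B: FOLLOW(S) ⊇ FIRST(B) = {c}; new: +{c}
  S→S S B: FOLLOW(B) ⊇ FOLLOW(S) ⊇ {$,a,b,c}; new: +{$,c}
  S→a A: FOLLOW(A) ⊇ FOLLOW(S) ⊇ {$,a,b,c}; new: +{$,a,b,c}
  S: {$,a,b,c}  A: {$,a,b,c}  B: {$,a,b,c}
pass 2: — fixpoint
  S: {$,a,b,c}  A: {$,a,b,c}  B: {$,a,b,c}

FOLLOW(S) = ["$", "a", "b", "c"]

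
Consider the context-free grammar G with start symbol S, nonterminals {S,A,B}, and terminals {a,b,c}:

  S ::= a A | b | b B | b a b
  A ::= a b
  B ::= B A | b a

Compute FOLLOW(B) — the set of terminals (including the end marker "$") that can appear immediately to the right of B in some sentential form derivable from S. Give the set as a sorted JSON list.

Compute FIRST by fixpoint:
[1]
  A via A→a b: +{a}
  B via B→b a: +{b}
  S via S→a A: +{a}
  S via S→b: +{b}
  FIRST(S)={a,b}  FIRST(A)={a}  FIRST(B)={b}
[2] (stable)
  FIRST(S)={a,b}  FIRST(A)={a}  FIRST(B)={b}

FOLLOW iteration:
FOLLOW(S) := {$}
round 1:
  B→B A: FOLLOW(B) ⊇ FIRST(A) = {a}; new: +{a}
  B→B A: FOLLOW(A) ⊇ FOLLOW(B) ⊇ {a}; new: +{a}
  S→a A: FOLLOW(A) ⊇ FOLLOW(S) ⊇ {$}; new: +{$}
  S→b B: FOLLOW(B) ⊇ FOLLOW(S) ⊇ {$}; new: +{$}
  FOLLOW(S)={$}  FOLLOW(A)={$,a}  FOLLOW(B)={$,a}
round 2: — fixpoint
  FOLLOW(S)={$}  FOLLOW(A)={$,a}  FOLLOW(B)={$,a}

FOLLOW(B) = ["$", "a"]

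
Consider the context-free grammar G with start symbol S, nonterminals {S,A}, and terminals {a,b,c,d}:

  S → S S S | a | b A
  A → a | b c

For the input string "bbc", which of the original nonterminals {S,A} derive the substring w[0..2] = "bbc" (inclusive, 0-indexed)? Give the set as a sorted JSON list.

Convert to CNF:
  S -> S X2 | T0 A | a
  A -> T0 T1 | a
  T0 -> b
  T1 -> c
  X2 -> S S

CYK fill (cells [i..j] with 0 ≤ i ≤ j ≤ 2 only):
  cell(0,0) b: {T0}  orig:{}
  cell(1,1) b: {T0}  orig:{}
  cell(2,2) c: {T1}  orig:{}
  cell(0,1) bb: ∅
  cell(1,2) bc: {A}
  cell(0,2) bbc: {S}

Original NTs in T[0,2] deriving "bbc": ["S"]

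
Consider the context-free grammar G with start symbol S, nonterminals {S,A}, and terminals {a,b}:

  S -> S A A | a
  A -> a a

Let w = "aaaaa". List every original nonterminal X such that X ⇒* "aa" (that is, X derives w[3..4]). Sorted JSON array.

CNF form of G:
  S -> S X1 | a
  A -> T0 T0
  T0 -> a
  X1 -> A A

Fill CYK table bottom-up — only the sub-triangle for w[3..4]:
  cell(3,3) a: {S,T0}  orig:{S}
  cell(4,4) a: {S,T0}  orig:{S}
  cell(3,4) aa: {A}

Original NTs in T[3,4] deriving "aa": ["A"]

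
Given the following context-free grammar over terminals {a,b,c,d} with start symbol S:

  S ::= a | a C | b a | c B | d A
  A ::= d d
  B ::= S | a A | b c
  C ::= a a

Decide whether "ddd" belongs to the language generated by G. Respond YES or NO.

CNF form of G:
  S -> T0 A | T1 C | T2 T1 | T3 B | a
  A -> T0 T0
  B -> T0 A | T1 A | T1 C | T2 T1 | T2 T3 | T3 B | a
  C -> T1 T1
  T0 -> d
  T1 -> a
  T2 -> b
  T3 -> c

CYK table (by increasing span):
  [0..0]={T0}  "d"  orig:{}
  [1..1]={T0}  "d"  orig:{}
  [2..2]={T0}  "d"  orig:{}
  [0..1]={A}  "dd"
  [1..2]={A}  "dd"
  [0..2]={B,S}  "ddd"

S ∈ T[0,2] ⇒ YES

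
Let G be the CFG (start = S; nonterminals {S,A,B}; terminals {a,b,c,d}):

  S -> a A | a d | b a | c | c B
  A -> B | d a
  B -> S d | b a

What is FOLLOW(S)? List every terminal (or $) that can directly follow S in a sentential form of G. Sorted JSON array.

FIRST sets, iterate to fixpoint:
iter 1:
  A via A→d a: +{d}
  B via B→b a: +{b}
  S via S→a A: +{a}
  S via S→b a: +{b}
  S via S→c: +{c}
  FIRST(S)={a,b,c}  FIRST(A)={d}  FIRST(B)={b}
iter 2:
  A via A→B: +{b}
  B via B→S d: +{a,c}
  FIRST(S)={a,b,c}  FIRST(A)={b,d}  FIRST(B)={a,b,c}
iter 3:
  A via A→B: +{a,c}
  FIRST(S)={a,b,c}  FIRST(A)={a,b,c,d}  FIRST(B)={a,b,c}
iter 4: — fixpoint
  FIRST(S)={a,b,c}  FIRST(A)={a,b,c,d}  FIRST(B)={a,b,c}

FOLLOW sets:
seed FOLLOW(S) with $
round 1:
  B→S d: FOLLOW(S) ⊇ FIRST(d) = {d}; new: +{d}
  S→a A: FOLLOW(A) ⊇ FOLLOW(S) ⊇ {$,d}; new: +{$,d}
  S→c B: FOLLOW(B) ⊇ FOLLOW(S) ⊇ {$,d}; new: +{$,d}
  FOLLOW[S]={$,d}  FOLLOW[A]={$,d}  FOLLOW[B]={$,d}
round 2: — fixpoint
  FOLLOW[S]={$,d}  FOLLOW[A]={$,d}  FOLLOW[B]={$,d}

FOLLOW(S) = ["$", "d"]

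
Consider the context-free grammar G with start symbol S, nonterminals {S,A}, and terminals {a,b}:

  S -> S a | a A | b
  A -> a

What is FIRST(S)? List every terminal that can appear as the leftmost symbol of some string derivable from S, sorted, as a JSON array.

FIRST iteration:
pass 1:
  A via A→a: +{a}
  S via S→a A: +{a}
  S via S→b: +{b}
  S: {a,b}  A: {a}
pass 2: — fixpoint
  S: {a,b}  A: {a}

FIRST(S) = ["a", "b"]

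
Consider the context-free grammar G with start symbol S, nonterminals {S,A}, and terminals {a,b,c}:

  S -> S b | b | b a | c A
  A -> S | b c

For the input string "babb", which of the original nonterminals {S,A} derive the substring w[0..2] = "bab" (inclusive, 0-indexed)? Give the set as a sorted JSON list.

CNF form of G:
  S -> S T0 | T0 T1 | T2 A | b
  A -> S T0 | T0 T1 | T0 T2 | T2 A | b
  T0 -> b
  T1 -> a
  T2 -> c

Fill CYK table bottom-up, restricted to cells inside w[0..2]:
  T[0,0] 'b' = {A,S,T0}  orig:{A,S}
  T[1,1] 'a' = {T1}  orig:{}
  T[2,2] 'b' = {A,S,T0}  orig:{A,S}
  T[0,1] 'ba' = {A,S}
  T[1,2] 'ab' = ∅
  T[0,2] 'bab' = {A,S}

Original NTs in T[0,2] deriving "bab": ["A", "S"]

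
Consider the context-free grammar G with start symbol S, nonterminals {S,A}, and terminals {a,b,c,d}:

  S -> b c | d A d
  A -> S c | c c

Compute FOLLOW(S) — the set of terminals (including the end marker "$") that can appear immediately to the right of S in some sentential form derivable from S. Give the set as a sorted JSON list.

Compute FIRST by fixpoint:
[1]
  A via A→c c: +{c}
  S via S→b c: +{b}
  S via S→d A d: +{d}
  FIRST[S]={b,d}  FIRST[A]={c}
[2]
  A via A→S c: +{b,d}
  FIRST[S]={b,d}  FIRST[A]={b,c,d}
[3] (no change)
  FIRST[S]={b,d}  FIRST[A]={b,c,d}

Compute FOLLOW by fixpoint:
FOLLOW(S) := {$}
[1]
  A→S c: FOLLOW(S) ⊇ FIRST(c) = {c}; new: +{c}
  S→d A d: FOLLOW(A) ⊇ FIRST(d) = {d}; new: +{d}
  FOLLOW(S)={$,c}  FOLLOW(A)={d}
[2] — fixpoint
  FOLLOW(S)={$,c}  FOLLOW(A)={d}

FOLLOW(S) = ["$", "c"]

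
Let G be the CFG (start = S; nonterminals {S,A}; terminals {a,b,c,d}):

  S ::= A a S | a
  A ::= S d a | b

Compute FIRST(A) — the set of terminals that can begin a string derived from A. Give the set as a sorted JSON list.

Compute FIRST by fixpoint:
[1]
  A via A→b: +{b}
  S via S→A a S: +{b}
  S via S→a: +{a}
  FIRST(S)={a,b}  FIRST(A)={b}
[2]
  A via A→S d a: +{a}
  FIRST(S)={a,b}  FIRST(A)={a,b}
[3] — fixpoint
  FIRST(S)={a,b}  FIRST(A)={a,b}

FIRST(A) = ["a", "b"]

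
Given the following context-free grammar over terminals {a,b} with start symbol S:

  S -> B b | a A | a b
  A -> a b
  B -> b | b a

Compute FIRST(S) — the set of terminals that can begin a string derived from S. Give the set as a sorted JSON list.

FIRST sets, iterate to fixpoint:
iter 1:
  A via A→a b: +{a}
  B via B→b: +{b}
  S via S→B b: +{b}
  S via S→a A: +{a}
  FIRST[S]={a,b}  FIRST[A]={a}  FIRST[B]={b}
iter 2: done
  FIRST[S]={a,b}  FIRST[A]={a}  FIRST[B]={b}

FIRST(S) = ["a", "b"]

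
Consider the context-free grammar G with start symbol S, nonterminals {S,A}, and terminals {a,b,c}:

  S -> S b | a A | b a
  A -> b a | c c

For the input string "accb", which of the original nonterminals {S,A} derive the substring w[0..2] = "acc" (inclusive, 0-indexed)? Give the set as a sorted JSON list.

CNF form of G:
  S -> S T0 | T0 T1 | T1 A
  A -> T0 T1 | T2 T2
  T0 -> b
  T1 -> a
  T2 -> c

CYK table (by increasing span), restricted to cells inside w[0..2]:
  cell(0,0) a: {T1}  orig:{}
  cell(1,1) c: {T2}  orig:{}
  cell(2,2) c: {T2}  orig:{}
  cell(0,1) ac: ∅
  cell(1,2) cc: {A}
  cell(0,2) acc: {S}

Original NTs in T[0,2] deriving "acc": ["S"]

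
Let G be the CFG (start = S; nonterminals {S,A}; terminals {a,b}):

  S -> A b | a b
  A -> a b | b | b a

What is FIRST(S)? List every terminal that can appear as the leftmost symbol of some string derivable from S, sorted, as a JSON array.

FIRST sets, iterate to fixpoint:
round 1:
  A via A→a b: +{a}
  A via A→b: +{b}
  S via S→A b: +{a,b}
  FIRST(S)={a,b}  FIRST(A)={a,b}
round 2: done
  FIRST(S)={a,b}  FIRST(A)={a,b}

FIRST(S) = ["a", "b"]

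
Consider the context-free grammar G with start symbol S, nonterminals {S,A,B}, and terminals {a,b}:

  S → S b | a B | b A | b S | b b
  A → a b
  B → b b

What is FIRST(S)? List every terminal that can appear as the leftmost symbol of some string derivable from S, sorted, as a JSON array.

FIRST iteration:
iter 1:
  A via A→a b: +{a}
  B via B→b b: +{b}
  S via S→a B: +{a}
  S via S→b A: +{b}
  S: {a,b}  A: {a}  B: {b}
iter 2: (no change)
  S: {a,b}  A: {a}  B: {b}

FIRST(S) = ["a", "b"]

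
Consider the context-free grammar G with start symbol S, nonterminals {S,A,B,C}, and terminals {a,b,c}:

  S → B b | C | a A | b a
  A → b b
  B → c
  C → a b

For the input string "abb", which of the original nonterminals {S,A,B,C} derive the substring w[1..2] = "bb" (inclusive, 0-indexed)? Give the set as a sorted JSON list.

CNF form of G:
  S -> B T0 | T0 T1 | T1 A | T1 T0
  A -> T0 T0
  B -> c
  C -> T1 T0
  T0 -> b
  T1 -> a

Fill CYK table bottom-up — only the sub-triangle for w[1..2]:
  T[1,1] 'b' = {T0}  orig:{}
  T[2,2] 'b' = {T0}  orig:{}
  T[1,2] 'bb' = {A}

Original NTs in T[1,2] deriving "bb": ["A"]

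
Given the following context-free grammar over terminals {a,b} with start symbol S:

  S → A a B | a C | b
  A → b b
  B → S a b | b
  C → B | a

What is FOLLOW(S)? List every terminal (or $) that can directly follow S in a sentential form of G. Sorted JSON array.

Compute FIRST by fixpoint:
iter 1:
  A via A→b b: +{b}
  B via B→b: +{b}
  C via C→B: +{b}
  C via C→a: +{a}
  S via S→A a B: +{b}
  S via S→a C: +{a}
  FIRST[S]={a,b}  FIRST[A]={b}  FIRST[B]={b}  FIRST[C]={a,b}
iter 2:
  B via B→S a b: +{a}
  FIRST[S]={a,b}  FIRST[A]={b}  FIRST[B]={a,b}  FIRST[C]={a,b}
iter 3: done
  FIRST[S]={a,b}  FIRST[A]={b}  FIRST[B]={a,b}  FIRST[C]={a,b}

FOLLOW sets:
FOLLOW(S) := {$}
iter 1:
  B→S a b: FOLLOW(S) ⊇ FIRST(a) = {a}; new: +{a}
  S→A a B: FOLLOW(A) ⊇ FIRST(a) = {a}; new: +{a}
  S→A a B: FOLLOW(B) ⊇ FOLLOW(S) ⊇ {$,a}; new: +{$,a}
  S→a C: FOLLOW(C) ⊇ FOLLOW(S) ⊇ {$,a}; new: +{$,a}
  FOLLOW[S]={$,a}  FOLLOW[A]={a}  FOLLOW[B]={$,a}  FOLLOW[C]={$,a}
iter 2: (stable)
  FOLLOW[S]={$,a}  FOLLOW[A]={a}  FOLLOW[B]={$,a}  FOLLOW[C]={$,a}

FOLLOW(S) = ["$", "a"]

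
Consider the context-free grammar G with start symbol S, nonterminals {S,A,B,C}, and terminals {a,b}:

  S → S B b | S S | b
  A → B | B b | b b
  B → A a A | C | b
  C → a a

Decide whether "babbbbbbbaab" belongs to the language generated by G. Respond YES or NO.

Convert to CNF:
  S -> S S | S X4 | b
  A -> A X2 | B T1 | T0 T0 | T1 T1 | b
  B -> A X3 | T0 T0 | b
  C -> T0 T0
  T0 -> a
  T1 -> b
  X2 -> T0 A
  X3 -> T0 A
  X4 -> B T1

CYK fill:
  cell(0,0) b: {A,B,S,T1}  orig:{A,B,S}
  cell(1,1) a: {T0}  orig:{}
  cell(2,2) b: {A,B,S,T1}  orig:{A,B,S}
  cell(3,3) b: {A,B,S,T1}  orig:{A,B,S}
  cell(4,4) b: {A,B,S,T1}  orig:{A,B,S}
  cell(5,5) b: {A,B,S,T1}  orig:{A,B,S}
  cell(6,6) b: {A,B,S,T1}  orig:{A,B,S}
  cell(7,7) b: {A,B,S,T1}  orig:{A,B,S}
  cell(8,8) b: {A,B,S,T1}  orig:{A,B,S}
  cell(9,9) a: {T0}  orig:{}
  cell(10,10) a: {T0}  orig:{}
  cell(11,11) b: {A,B,S,T1}  orig:{A,B,S}
  cell(0,1) ba: ∅
  cell(1,2) ab: {X2,X3}  orig:{}
  cell(2,3) bb: {A,S,X4}  orig:{A,S}
  cell(3,4) bb: {A,S,X4}  orig:{A,S}
  cell(4,5) bb: {A,S,X4}  orig:{A,S}
  cell(5,6) bb: {A,S,X4}  orig:{A,S}
  cell(6,7) bb: {A,S,X4}  orig:{A,S}
  cell(7,8) bb: {A,S,X4}  orig:{A,S}
  cell(8,9) ba: ∅
  cell(9,10) aa: {A,B,C}
  cell(10,11) ab: {X2,X3}  orig:{}
  cell(0,2) bab: {A,B}
  cell(1,3) abb: {X2,X3}  orig:{}
  cell(2,4) bbb: {S}
  cell(3,5) bbb: {S}
  cell(4,6) bbb: {S}
  cell(5,7) bbb: {S}
  cell(6,8) bbb: {S}
  cell(7,9) bba: ∅
  cell(8,10) baa: ∅
  cell(9,11) aab: {A,X4}  orig:{A}
  cell(0,3) babb: {A,B,X4}  orig:{A,B}
  cell(1,4) abbb: ∅
  cell(2,5) bbbb: {S}
  cell(3,6) bbbb: {S}
  cell(4,7) bbbb: {S}
  cell(5,8) bbbb: {S}
  cell(6,9) bbba: ∅
  cell(7,10) bbaa: ∅
  cell(8,11) baab: {S}
  cell(0,4) babbb: {A,X4}  orig:{A}
  cell(1,5) abbbb: ∅
  cell(2,6) bbbbb: {S}
  cell(3,7) bbbbb: {S}
  cell(4,8) bbbbb: {S}
  cell(5,9) bbbba: ∅
  cell(6,10) bbbaa: ∅
  cell(7,11) bbaab: {S}
  cell(0,5) babbbb: ∅
  cell(1,6) abbbbb: ∅
  cell(2,7) bbbbbb: {S}
  cell(3,8) bbbbbb: {S}
  cell(4,9) bbbbba: ∅
  cell(5,10) bbbbaa: ∅
  cell(6,11) bbbaab: {S}
  cell(0,6) babbbbb: ∅
  cell(1,7) abbbbbb: ∅
  cell(2,8) bbbbbbb: {S}
  cell(3,9) bbbbbba: ∅
  cell(4,10) bbbbbaa: ∅
  cell(5,11) bbbbaab: {S}
  cell(0,7) babbbbbb: ∅
  cell(1,8) abbbbbbb: ∅
  cell(2,9) bbbbbbba: ∅
  cell(3,10) bbbbbbaa: ∅
  cell(4,11) bbbbbaab: {S}
  cell(0,8) babbbbbbb: ∅
  cell(1,9) abbbbbbba: ∅
  cell(2,10) bbbbbbbaa: ∅
  cell(3,11) bbbbbbaab: {S}
  cell(0,9) babbbbbbba: ∅
  cell(1,10) abbbbbbbaa: ∅
  cell(2,11) bbbbbbbaab: {S}
  cell(0,10) babbbbbbbaa: ∅
  cell(1,11) abbbbbbbaab: ∅
  cell(0,11) babbbbbbbaab: ∅

S ∉ T[0,11] ⇒ NO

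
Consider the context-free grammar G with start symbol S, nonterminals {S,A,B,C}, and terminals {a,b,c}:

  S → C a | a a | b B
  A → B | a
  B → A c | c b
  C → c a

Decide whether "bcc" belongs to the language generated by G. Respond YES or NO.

CNF form of G:
  S -> C T2 | T1 B | T2 T2
  A -> A T0 | T0 T1 | a
  B -> A T0 | T0 T1
  C -> T0 T2
  T0 -> c
  T1 -> b
  T2 -> a

CYK fill:
  T[0,0] 'b' = {T1}  orig:{}
  T[1,1] 'c' = {T0}  orig:{}
  T[2,2] 'c' = {T0}  orig:{}
  T[0,1] 'bc' = ∅
  T[1,2] 'cc' = ∅
  T[0,2] 'bcc' = ∅

S ∉ T[0,2] ⇒ NO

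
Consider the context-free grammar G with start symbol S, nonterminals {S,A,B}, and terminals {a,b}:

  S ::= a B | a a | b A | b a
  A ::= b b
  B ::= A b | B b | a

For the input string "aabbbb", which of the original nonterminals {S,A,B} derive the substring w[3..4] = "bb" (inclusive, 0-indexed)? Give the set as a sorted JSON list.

CNF form of G:
  S -> T0 A | T0 T1 | T1 B | T1 T1
  A -> T0 T0
  B -> A T0 | B T0 | a
  T0 -> b
  T1 -> a

CYK fill, restricted to cells inside w[3..4]:
  T[3,3] 'b' = {T0}  orig:{}
  T[4,4] 'b' = {T0}  orig:{}
  T[3,4] 'bb' = {A}

Original NTs in T[3,4] deriving "bb": ["A"]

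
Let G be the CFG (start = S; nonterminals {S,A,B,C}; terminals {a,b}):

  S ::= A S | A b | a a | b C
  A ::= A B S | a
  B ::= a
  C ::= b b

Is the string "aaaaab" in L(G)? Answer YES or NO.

Convert to CNF:
  S -> A S | A T0 | T0 C | T1 T1
  A -> A X2 | a
  B -> a
  C -> T0 T0
  T0 -> b
  T1 -> a
  X2 -> B S

CYK table (by increasing span):
  T[0,0] 'a' = {A,B,T1}  orig:{A,B}
  T[1,1] 'a' = {A,B,T1}  orig:{A,B}
  T[2,2] 'a' = {A,B,T1}  orig:{A,B}
  T[3,3] 'a' = {A,B,T1}  orig:{A,B}
  T[4,4] 'a' = {A,B,T1}  orig:{A,B}
  T[5,5] 'b' = {T0}  orig:{}
  T[0,1] 'aa' = {S}
  T[1,2] 'aa' = {S}
  T[2,3] 'aa' = {S}
  T[3,4] 'aa' = {S}
  T[4,5] 'ab' = {S}
  T[0,2] 'aaa' = {S,X2}  orig:{S}
  T[1,3] 'aaa' = {S,X2}  orig:{S}
  T[2,4] 'aaa' = {S,X2}  orig:{S}
  T[3,5] 'aab' = {S,X2}  orig:{S}
  T[0,3] 'aaaa' = {A,S,X2}  orig:{A,S}
  T[1,4] 'aaaa' = {A,S,X2}  orig:{A,S}
  T[2,5] 'aaab' = {A,S,X2}  orig:{A,S}
  T[0,4] 'aaaaa' = {A,S,X2}  orig:{A,S}
  T[1,5] 'aaaab' = {A,S,X2}  orig:{A,S}
  T[0,5] 'aaaaab' = {A,S,X2}  orig:{A,S}

S ∈ T[0,5] ⇒ YES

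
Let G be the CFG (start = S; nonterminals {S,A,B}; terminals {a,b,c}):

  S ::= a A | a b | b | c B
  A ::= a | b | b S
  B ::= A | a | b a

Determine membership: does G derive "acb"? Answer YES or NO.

Convert to CNF:
  S -> T1 A | T1 T0 | T2 B | b
  A -> T0 S | a | b
  B -> T0 S | T0 T1 | a | b
  T0 -> b
  T1 -> a
  T2 -> c

Fill CYK table bottom-up:
  T[0,0] 'a' = {A,B,T1}  orig:{A,B}
  T[1,1] 'c' = {T2}  orig:{}
  T[2,2] 'b' = {A,B,S,T0}  orig:{A,B,S}
  T[0,1] 'ac' = ∅
  T[1,2] 'cb' = {S}
  T[0,2] 'acb' = ∅

S ∉ T[0,2] ⇒ NO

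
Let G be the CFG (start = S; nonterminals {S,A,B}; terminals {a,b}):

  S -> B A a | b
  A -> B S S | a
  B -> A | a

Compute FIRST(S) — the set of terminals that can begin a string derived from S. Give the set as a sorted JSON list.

FIRST iteration:
[1]
  A via A→a: +{a}
  B via B→A: +{a}
  S via S→B A a: +{a}
  S via S→b: +{b}
  S: {a,b}  A: {a}  B: {a}
[2] done
  S: {a,b}  A: {a}  B: {a}

FIRST(S) = ["a", "b"]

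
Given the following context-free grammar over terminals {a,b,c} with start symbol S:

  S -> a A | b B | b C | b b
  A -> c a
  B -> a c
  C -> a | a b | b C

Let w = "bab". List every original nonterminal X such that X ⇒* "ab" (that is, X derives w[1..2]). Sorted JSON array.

Convert to CNF:
  S -> T1 A | T2 B | T2 C | T2 T2
  A -> T0 T1
  B -> T1 T0
  C -> T1 T2 | T2 C | a
  T0 -> c
  T1 -> a
  T2 -> b

CYK fill, restricted to cells inside w[1..2]:
  [1..1]={C,T1}  "a"  orig:{C}
  [2..2]={T2}  "b"  orig:{}
  [1..2]={C}  "ab"

Original NTs in T[1,2] deriving "ab": ["C"]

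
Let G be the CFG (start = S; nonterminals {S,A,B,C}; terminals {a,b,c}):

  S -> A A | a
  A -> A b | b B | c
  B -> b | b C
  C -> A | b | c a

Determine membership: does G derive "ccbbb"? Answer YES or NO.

Convert to CNF:
  S -> A A | a
  A -> A T0 | T0 B | c
  B -> T0 C | b
  C -> A T0 | T0 B | T1 T2 | b | c
  T0 -> b
  T1 -> c
  T2 -> a

CYK table (by increasing span):
  cell(0,0) c: {A,C,T1}  orig:{A,C}
  cell(1,1) c: {A,C,T1}  orig:{A,C}
  cell(2,2) b: {B,C,T0}  orig:{B,C}
  cell(3,3) b: {B,C,T0}  orig:{B,C}
  cell(4,4) b: {B,C,T0}  orig:{B,C}
  cell(0,1) cc: {S}
  cell(1,2) cb: {A,C}
  cell(2,3) bb: {A,B,C}
  cell(3,4) bb: {A,B,C}
  cell(0,2) ccb: {S}
  cell(1,3) cbb: {A,C,S}
  cell(2,4) bbb: {A,B,C}
  cell(0,3) ccbb: {S}
  cell(1,4) cbbb: {A,C,S}
  cell(0,4) ccbbb: {S}

S ∈ T[0,4] ⇒ YES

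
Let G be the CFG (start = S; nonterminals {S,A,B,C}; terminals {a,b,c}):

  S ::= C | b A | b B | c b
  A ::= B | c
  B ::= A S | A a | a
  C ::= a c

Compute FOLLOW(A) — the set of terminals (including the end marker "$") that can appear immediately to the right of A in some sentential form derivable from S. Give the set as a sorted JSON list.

Compute FIRST by fixpoint:
[1]
  A via A→c: +{c}
  B via B→A S: +{c}
  B via B→a: +{a}
  C via C→a c: +{a}
  S via S→C: +{a}
  S via S→b A: +{b}
  S via S→c b: +{c}
  S: {a,b,c}  A: {c}  B: {a,c}  C: {a}
[2]
  A via A→B: +{a}
  S: {a,b,c}  A: {a,c}  B: {a,c}  C: {a}
[3] (stable)
  S: {a,b,c}  A: {a,c}  B: {a,c}  C: {a}

FOLLOW iteration:
initialize: $ ∈ FOLLOW(S)
pass 1:
  B→A S: FOLLOW(A) ⊇ FIRST(S) = {a,b,c}; new: +{a,b,c}
  S→C: FOLLOW(C) ⊇ FOLLOW(S) ⊇ {$}; new: +{$}
  S→b A: FOLLOW(A) ⊇ FOLLOW(S) ⊇ {$}; new: +{$}
  S→b B: FOLLOW(B) ⊇ FOLLOW(S) ⊇ {$}; new: +{$}
  FOLLOW[S]={$}  FOLLOW[A]={$,a,b,c}  FOLLOW[B]={$}  FOLLOW[C]={$}
pass 2:
  A→B: FOLLOW(B) ⊇ FOLLOW(A) ⊇ {$,a,b,c}; new: +{a,b,c}
  B→A S: FOLLOW(S) ⊇ FOLLOW(B) ⊇ {$,a,b,c}; new: +{a,b,c}
  S→C: FOLLOW(C) ⊇ FOLLOW(S) ⊇ {$,a,b,c}; new: +{a,b,c}
  FOLLOW[S]={$,a,b,c}  FOLLOW[A]={$,a,b,c}  FOLLOW[B]={$,a,b,c}  FOLLOW[C]={$,a,b,c}
pass 3: (no change)
  FOLLOW[S]={$,a,b,c}  FOLLOW[A]={$,a,b,c}  FOLLOW[B]={$,a,b,c}  FOLLOW[C]={$,a,b,c}

FOLLOW(A) = ["$", "a", "b", "c"]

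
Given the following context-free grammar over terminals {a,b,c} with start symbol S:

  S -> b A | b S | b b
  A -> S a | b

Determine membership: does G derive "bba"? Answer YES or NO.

CNF form of G:
  S -> T1 A | T1 S | T1 T1
  A -> S T0 | b
  T0 -> a
  T1 -> b

CYK fill:
  cell(0,0) b: {A,T1}  orig:{A}
  cell(1,1) b: {A,T1}  orig:{A}
  cell(2,2) a: {T0}  orig:{}
  cell(0,1) bb: {S}
  cell(1,2) ba: ∅
  cell(0,2) bba: {A}

S ∉ T[0,2] ⇒ NO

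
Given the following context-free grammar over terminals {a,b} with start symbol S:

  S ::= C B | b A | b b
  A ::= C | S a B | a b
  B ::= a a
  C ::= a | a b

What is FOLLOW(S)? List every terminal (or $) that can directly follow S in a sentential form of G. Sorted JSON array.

FIRST sets, iterate to fixpoint:
iter 1:
  A via A→a b: +{a}
  B via B→a a: +{a}
  C via C→a: +{a}
  S via S→C B: +{a}
  S via S→b A: +{b}
  S: {a,b}  A: {a}  B: {a}  C: {a}
iter 2:
  A via A→S a B: +{b}
  S: {a,b}  A: {a,b}  B: {a}  C: {a}
iter 3: (stable)
  S: {a,b}  A: {a,b}  B: {a}  C: {a}

FOLLOW sets:
FOLLOW(S) := {$}
[1]
  A→S a B: FOLLOW(S) ⊇ FIRST(a) = {a}; new: +{a}
  S→C B: FOLLOW(C) ⊇ FIRST(B) = {a}; new: +{a}
  S→C B: FOLLOW(B) ⊇ FOLLOW(S) ⊇ {$,a}; new: +{$,a}
  S→b A: FOLLOW(A) ⊇ FOLLOW(S) ⊇ {$,a}; new: +{$,a}
  FOLLOW[S]={$,a}  FOLLOW[A]={$,a}  FOLLOW[B]={$,a}  FOLLOW[C]={a}
[2]
  A→C: FOLLOW(C) ⊇ FOLLOW(A) ⊇ {$,a}; new: +{$}
  FOLLOW[S]={$,a}  FOLLOW[A]={$,a}  FOLLOW[B]={$,a}  FOLLOW[C]={$,a}
[3] (stable)
  FOLLOW[S]={$,a}  FOLLOW[A]={$,a}  FOLLOW[B]={$,a}  FOLLOW[C]={$,a}

FOLLOW(S) = ["$", "a"]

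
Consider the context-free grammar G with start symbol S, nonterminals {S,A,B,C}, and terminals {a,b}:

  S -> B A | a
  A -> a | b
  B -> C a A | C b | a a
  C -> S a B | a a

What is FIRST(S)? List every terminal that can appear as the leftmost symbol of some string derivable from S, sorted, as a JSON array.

FIRST sets, iterate to fixpoint:
pass 1:
  A via A→a: +{a}
  A via A→b: +{b}
  B via B→a a: +{a}
  C via C→a a: +{a}
  S via S→B A: +{a}
  S: {a}  A: {a,b}  B: {a}  C: {a}
pass 2: (no change)
  S: {a}  A: {a,b}  B: {a}  C: {a}

FIRST(S) = ["a"]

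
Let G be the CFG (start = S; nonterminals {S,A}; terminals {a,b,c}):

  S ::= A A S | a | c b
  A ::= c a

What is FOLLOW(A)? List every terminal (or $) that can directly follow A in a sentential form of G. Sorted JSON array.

Compute FIRST by fixpoint:
round 1:
  A via A→c a: +{c}
  S via S→A A S: +{c}
  S via S→a: +{a}
  FIRST[S]={a,c}  FIRST[A]={c}
round 2: (stable)
  FIRST[S]={a,c}  FIRST[A]={c}

Compute FOLLOW by fixpoint:
initialize: $ ∈ FOLLOW(S)
round 1:
  S→A A S: FOLLOW(A) ⊇ FIRST(A) = {c}; new: +{c}
  S→A A S: FOLLOW(A) ⊇ FIRST(S) = {a,c}; new: +{a}
  S: {$}  A: {a,c}
round 2: — fixpoint
  S: {$}  A: {a,c}

FOLLOW(A) = ["a", "c"]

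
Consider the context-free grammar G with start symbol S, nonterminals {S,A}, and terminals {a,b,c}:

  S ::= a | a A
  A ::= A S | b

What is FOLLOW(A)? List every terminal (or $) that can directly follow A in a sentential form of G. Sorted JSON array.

FIRST sets, iterate to fixpoint:
iter 1:
  A via A→b: +{b}
  S via S→a: +{a}
  FIRST[S]={a}  FIRST[A]={b}
iter 2: done
  FIRST[S]={a}  FIRST[A]={b}

FOLLOW iteration:
FOLLOW(S) := {$}
iter 1:
  A→A S: FOLLOW(A) ⊇ FIRST(S) = {a}; new: +{a}
  A→A S: FOLLOW(S) ⊇ FOLLOW(A) ⊇ {a}; new: +{a}
  S→a A: FOLLOW(A) ⊇ FOLLOW(S) ⊇ {$,a}; new: +{$}
  FOLLOW(S)={$,a}  FOLLOW(A)={$,a}
iter 2: — fixpoint
  FOLLOW(S)={$,a}  FOLLOW(A)={$,a}

FOLLOW(A) = ["$", "a"]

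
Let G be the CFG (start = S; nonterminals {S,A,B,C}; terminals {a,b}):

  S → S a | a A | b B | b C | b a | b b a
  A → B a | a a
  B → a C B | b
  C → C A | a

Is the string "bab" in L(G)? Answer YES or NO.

CNF form of G:
  S -> S T0 | T0 A | T1 B | T1 C | T1 T0 | T1 X3
  A -> B T0 | T0 T0
  B -> T0 X2 | b
  C -> C A | a
  T0 -> a
  T1 -> b
  X2 -> C B
  X3 -> T1 T0

CYK fill:
  T[0,0] 'b' = {B,T1}  orig:{B}
  T[1,1] 'a' = {C,T0}  orig:{C}
  T[2,2] 'b' = {B,T1}  orig:{B}
  T[0,1] 'ba' = {A,S,X3}  orig:{A,S}
  T[1,2] 'ab' = {X2}  orig:{}
  T[0,2] 'bab' = ∅

S ∉ T[0,2] ⇒ NO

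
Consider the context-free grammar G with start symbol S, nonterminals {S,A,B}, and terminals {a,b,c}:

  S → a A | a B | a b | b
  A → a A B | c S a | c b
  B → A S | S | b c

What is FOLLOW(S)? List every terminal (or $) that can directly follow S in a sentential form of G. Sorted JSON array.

Compute FIRST by fixpoint:
iter 1:
  A via A→a A B: +{a}
  A via A→c S a: +{c}
  B via B→A S: +{a,c}
  B via B→b c: +{b}
  S via S→a A: +{a}
  S via S→b: +{b}
  FIRST[S]={a,b}  FIRST[A]={a,c}  FIRST[B]={a,b,c}
iter 2: (no change)
  FIRST[S]={a,b}  FIRST[A]={a,c}  FIRST[B]={a,b,c}

FOLLOW sets:
FOLLOW(S) := {$}
[1]
  A→a A B: FOLLOW(A) ⊇ FIRST(B) = {a,b,c}; new: +{a,b,c}
  A→a A B: FOLLOW(B) ⊇ FOLLOW(A) ⊇ {a,b,c}; new: +{a,b,c}
  A→c S a: FOLLOW(S) ⊇ FIRST(a) = {a}; new: +{a}
  B→A S: FOLLOW(S) ⊇ FOLLOW(B) ⊇ {a,b,c}; new: +{b,c}
  S→a A: FOLLOW(A) ⊇ FOLLOW(S) ⊇ {$,a,b,c}; new: +{$}
  S→a B: FOLLOW(B) ⊇ FOLLOW(S) ⊇ {$,a,b,c}; new: +{$}
  S: {$,a,b,c}  A: {$,a,b,c}  B: {$,a,b,c}
[2] — fixpoint
  S: {$,a,b,c}  A: {$,a,b,c}  B: {$,a,b,c}

FOLLOW(S) = ["$", "a", "b", "c"]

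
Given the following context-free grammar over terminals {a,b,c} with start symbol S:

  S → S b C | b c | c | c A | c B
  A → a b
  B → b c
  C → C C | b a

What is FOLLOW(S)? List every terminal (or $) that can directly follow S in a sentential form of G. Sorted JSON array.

FIRST sets, iterate to fixpoint:
round 1:
  A via A→a b: +{a}
  B via B→b c: +{b}
  C via C→b a: +{b}
  S via S→b c: +{b}
  S via S→c: +{c}
  S: {b,c}  A: {a}  B: {b}  C: {b}
round 2: — fixpoint
  S: {b,c}  A: {a}  B: {b}  C: {b}

FOLLOW iteration:
seed FOLLOW(S) with $
[1]
  C→C C: FOLLOW(C) ⊇ FIRST(C) = {b}; new: +{b}
  S→S b C: FOLLOW(S) ⊇ FIRST(b) = {b}; new: +{b}
  S→S b C: FOLLOW(C) ⊇ FOLLOW(S) ⊇ {$,b}; new: +{$}
  S→c A: FOLLOW(A) ⊇ FOLLOW(S) ⊇ {$,b}; new: +{$,b}
  S→c B: FOLLOW(B) ⊇ FOLLOW(S) ⊇ {$,b}; new: +{$,b}
  FOLLOW(S)={$,b}  FOLLOW(A)={$,b}  FOLLOW(B)={$,b}  FOLLOW(C)={$,b}
[2] (no change)
  FOLLOW(S)={$,b}  FOLLOW(A)={$,b}  FOLLOW(B)={$,b}  FOLLOW(C)={$,b}

FOLLOW(S) = ["$", "b"]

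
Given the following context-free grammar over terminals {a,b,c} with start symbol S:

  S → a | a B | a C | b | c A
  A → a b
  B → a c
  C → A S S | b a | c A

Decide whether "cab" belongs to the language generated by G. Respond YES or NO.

Convert to CNF:
  S -> T0 B | T0 C | T2 A | a | b
  A -> T0 T1
  B -> T0 T2
  C -> A X3 | T1 T0 | T2 A
  T0 -> a
  T1 -> b
  T2 -> c
  X3 -> S S

Fill CYK table bottom-up:
  T[0,0] 'c' = {T2}  orig:{}
  T[1,1] 'a' = {S,T0}  orig:{S}
  T[2,2] 'b' = {S,T1}  orig:{S}
  T[0,1] 'ca' = ∅
  T[1,2] 'ab' = {A,X3}  orig:{A}
  T[0,2] 'cab' = {C,S}

S ∈ T[0,2] ⇒ YES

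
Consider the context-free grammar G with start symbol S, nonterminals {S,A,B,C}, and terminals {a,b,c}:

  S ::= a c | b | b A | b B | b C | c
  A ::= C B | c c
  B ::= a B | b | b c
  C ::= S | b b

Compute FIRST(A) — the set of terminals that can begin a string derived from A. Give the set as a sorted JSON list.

FIRST iteration:
round 1:
  A via A→c c: +{c}
  B via B→a B: +{a}
  B via B→b: +{b}
  C via C→b b: +{b}
  S via S→a c: +{a}
  S via S→b: +{b}
  S via S→c: +{c}
  S: {a,b,c}  A: {c}  B: {a,b}  C: {b}
round 2:
  A via A→C B: +{b}
  C via C→S: +{a,c}
  S: {a,b,c}  A: {b,c}  B: {a,b}  C: {a,b,c}
round 3:
  A via A→C B: +{a}
  S: {a,b,c}  A: {a,b,c}  B: {a,b}  C: {a,b,c}
round 4: done
  S: {a,b,c}  A: {a,b,c}  B: {a,b}  C: {a,b,c}

FIRST(A) = ["a", "b", "c"]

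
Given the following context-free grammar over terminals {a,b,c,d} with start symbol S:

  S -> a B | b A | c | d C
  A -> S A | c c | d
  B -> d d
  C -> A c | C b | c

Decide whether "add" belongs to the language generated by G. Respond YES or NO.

CNF form of G:
  S -> T1 C | T2 A | T3 B | c
  A -> S A | T0 T0 | d
  B -> T1 T1
  C -> A T0 | C T2 | c
  T0 -> c
  T1 -> d
  T2 -> b
  T3 -> a

Fill CYK table bottom-up:
  cell(0,0) a: {T3}  orig:{}
  cell(1,1) d: {A,T1}  orig:{A}
  cell(2,2) d: {A,T1}  orig:{A}
  cell(0,1) ad: ∅
  cell(1,2) dd: {B}
  cell(0,2) add: {S}

S ∈ T[0,2] ⇒ YES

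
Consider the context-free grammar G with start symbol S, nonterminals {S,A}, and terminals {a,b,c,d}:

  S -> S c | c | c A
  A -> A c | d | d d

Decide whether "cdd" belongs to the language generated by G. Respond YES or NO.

CNF form of G:
  S -> S T0 | T0 A | c
  A -> A T0 | T1 T1 | d
  T0 -> c
  T1 -> d

CYK fill:
  cell(0,0) c: {S,T0}  orig:{S}
  cell(1,1) d: {A,T1}  orig:{A}
  cell(2,2) d: {A,T1}  orig:{A}
  cell(0,1) cd: {S}
  cell(1,2) dd: {A}
  cell(0,2) cdd: {S}

S ∈ T[0,2] ⇒ YES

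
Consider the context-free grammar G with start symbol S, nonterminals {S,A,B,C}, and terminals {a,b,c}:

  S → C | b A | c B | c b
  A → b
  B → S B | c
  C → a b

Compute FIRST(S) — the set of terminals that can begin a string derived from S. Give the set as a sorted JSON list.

FIRST sets, iterate to fixpoint:
[1]
  A via A→b: +{b}
  B via B→c: +{c}
  C via C→a b: +{a}
  S via S→C: +{a}
  S via S→b A: +{b}
  S via S→c B: +{c}
  FIRST(S)={a,b,c}  FIRST(A)={b}  FIRST(B)={c}  FIRST(C)={a}
[2]
  B via B→S B: +{a,b}
  FIRST(S)={a,b,c}  FIRST(A)={b}  FIRST(B)={a,b,c}  FIRST(C)={a}
[3] done
  FIRST(S)={a,b,c}  FIRST(A)={b}  FIRST(B)={a,b,c}  FIRST(C)={a}

FIRST(S) = ["a", "b", "c"]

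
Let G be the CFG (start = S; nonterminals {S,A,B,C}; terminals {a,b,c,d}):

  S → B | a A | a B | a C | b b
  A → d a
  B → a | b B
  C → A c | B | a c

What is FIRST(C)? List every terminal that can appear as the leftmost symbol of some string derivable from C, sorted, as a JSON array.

Compute FIRST by fixpoint:
round 1:
  A via A→d a: +{d}
  B via B→a: +{a}
  B via B→b B: +{b}
  C via C→A c: +{d}
  C via C→B: +{a,b}
  S via S→B: +{a,b}
  S: {a,b}  A: {d}  B: {a,b}  C: {a,b,d}
round 2: (stable)
  S: {a,b}  A: {d}  B: {a,b}  C: {a,b,d}

FIRST(C) = ["a", "b", "d"]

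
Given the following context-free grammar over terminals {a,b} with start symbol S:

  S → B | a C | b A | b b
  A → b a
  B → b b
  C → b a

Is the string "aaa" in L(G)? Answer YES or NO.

Convert to CNF:
  S -> T0 A | T0 T0 | T1 C
  A -> T0 T1
  B -> T0 T0
  C -> T0 T1
  T0 -> b
  T1 -> a

Fill CYK table bottom-up:
  [0..0]={T1}  "a"  orig:{}
  [1..1]={T1}  "a"  orig:{}
  [2..2]={T1}  "a"  orig:{}
  [0..1]=∅  "aa"
  [1..2]=∅  "aa"
  [0..2]=∅  "aaa"

S ∉ T[0,2] ⇒ NO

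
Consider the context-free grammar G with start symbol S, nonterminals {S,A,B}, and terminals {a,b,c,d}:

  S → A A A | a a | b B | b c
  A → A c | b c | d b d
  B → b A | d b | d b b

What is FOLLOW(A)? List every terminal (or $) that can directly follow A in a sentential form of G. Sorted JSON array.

Compute FIRST by fixpoint:
pass 1:
  A via A→b c: +{b}
  A via A→d b d: +{d}
  B via B→b A: +{b}
  B via B→d b: +{d}
  S via S→A A A: +{b,d}
  S via S→a a: +{a}
  FIRST(S)={a,b,d}  FIRST(A)={b,d}  FIRST(B)={b,d}
pass 2: (no change)
  FIRST(S)={a,b,d}  FIRST(A)={b,d}  FIRST(B)={b,d}

FOLLOW sets:
FOLLOW(S) := {$}
round 1:
  A→A c: FOLLOW(A) ⊇ FIRST(c) = {c}; new: +{c}
  S→A A A: FOLLOW(A) ⊇ FIRST(A) = {b,d}; new: +{b,d}
  S→A A A: FOLLOW(A) ⊇ FOLLOW(S) ⊇ {$}; new: +{$}
  S→b B: FOLLOW(B) ⊇ FOLLOW(S) ⊇ {$}; new: +{$}
  FOLLOW[S]={$}  FOLLOW[A]={$,b,c,d}  FOLLOW[B]={$}
round 2: (stable)
  FOLLOW[S]={$}  FOLLOW[A]={$,b,c,d}  FOLLOW[B]={$}

FOLLOW(A) = ["$", "b", "c", "d"]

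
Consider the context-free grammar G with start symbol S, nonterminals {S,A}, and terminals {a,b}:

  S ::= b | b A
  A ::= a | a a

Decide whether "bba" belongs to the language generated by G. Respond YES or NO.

Convert to CNF:
  S -> T1 A | b
  A -> T0 T0 | a
  T0 -> a
  T1 -> b

Fill CYK table bottom-up:
  T[0,0] 'b' = {S,T1}  orig:{S}
  T[1,1] 'b' = {S,T1}  orig:{S}
  T[2,2] 'a' = {A,T0}  orig:{A}
  T[0,1] 'bb' = ∅
  T[1,2] 'ba' = {S}
  T[0,2] 'bba' = ∅

S ∉ T[0,2] ⇒ NO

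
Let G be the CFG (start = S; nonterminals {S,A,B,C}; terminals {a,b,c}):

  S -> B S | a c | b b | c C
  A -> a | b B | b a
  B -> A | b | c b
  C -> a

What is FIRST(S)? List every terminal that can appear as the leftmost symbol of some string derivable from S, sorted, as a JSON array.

FIRST sets, iterate to fixpoint:
[1]
  A via A→a: +{a}
  A via A→b B: +{b}
  B via B→A: +{a,b}
  B via B→c b: +{c}
  C via C→a: +{a}
  S via S→B S: +{a,b,c}
  FIRST(S)={a,b,c}  FIRST(A)={a,b}  FIRST(B)={a,b,c}  FIRST(C)={a}
[2] — fixpoint
  FIRST(S)={a,b,c}  FIRST(A)={a,b}  FIRST(B)={a,b,c}  FIRST(C)={a}

FIRST(S) = ["a", "b", "c"]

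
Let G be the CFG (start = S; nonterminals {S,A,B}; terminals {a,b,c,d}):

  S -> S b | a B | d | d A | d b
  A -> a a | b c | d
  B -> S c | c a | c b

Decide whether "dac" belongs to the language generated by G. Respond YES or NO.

Convert to CNF:
  S -> S T1 | T0 B | T3 A | T3 T1 | d
  A -> T0 T0 | T1 T2 | d
  B -> S T2 | T2 T0 | T2 T1
  T0 -> a
  T1 -> b
  T2 -> c
  T3 -> d

CYK fill:
  T[0,0] 'd' = {A,S,T3}  orig:{A,S}
  T[1,1] 'a' = {T0}  orig:{}
  T[2,2] 'c' = {T2}  orig:{}
  T[0,1] 'da' = ∅
  T[1,2] 'ac' = ∅
  T[0,2] 'dac' = ∅

S ∉ T[0,2] ⇒ NO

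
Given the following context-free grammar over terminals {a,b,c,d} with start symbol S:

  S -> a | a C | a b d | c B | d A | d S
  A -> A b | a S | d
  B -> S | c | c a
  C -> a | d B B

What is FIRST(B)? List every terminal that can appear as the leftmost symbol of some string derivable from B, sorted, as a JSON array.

FIRST iteration:
iter 1:
  A via A→a S: +{a}
  A via A→d: +{d}
  B via B→c: +{c}
  C via C→a: +{a}
  C via C→d B B: +{d}
  S via S→a: +{a}
  S via S→c B: +{c}
  S via S→d A: +{d}
  FIRST[S]={a,c,d}  FIRST[A]={a,d}  FIRST[B]={c}  FIRST[C]={a,d}
iter 2:
  B via B→S: +{a,d}
  FIRST[S]={a,c,d}  FIRST[A]={a,d}  FIRST[B]={a,c,d}  FIRST[C]={a,d}
iter 3: (no change)
  FIRST[S]={a,c,d}  FIRST[A]={a,d}  FIRST[B]={a,c,d}  FIRST[C]={a,d}

FIRST(B) = ["a", "c", "d"]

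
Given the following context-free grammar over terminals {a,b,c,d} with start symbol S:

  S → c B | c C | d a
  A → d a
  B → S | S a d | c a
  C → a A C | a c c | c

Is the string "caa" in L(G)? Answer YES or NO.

Convert to CNF:
  S -> T0 T1 | T2 B | T2 C
  A -> T0 T1
  B -> S X3 | T0 T1 | T2 B | T2 C | T2 T1
  C -> T1 X4 | T1 X5 | c
  T0 -> d
  T1 -> a
  T2 -> c
  X3 -> T1 T0
  X4 -> A C
  X5 -> T2 T2

CYK table (by increasing span):
  [0..0]={C,T2}  "c"  orig:{C}
  [1..1]={T1}  "a"  orig:{}
  [2..2]={T1}  "a"  orig:{}
  [0..1]={B}  "ca"
  [1..2]=∅  "aa"
  [0..2]=∅  "caa"

S ∉ T[0,2] ⇒ NO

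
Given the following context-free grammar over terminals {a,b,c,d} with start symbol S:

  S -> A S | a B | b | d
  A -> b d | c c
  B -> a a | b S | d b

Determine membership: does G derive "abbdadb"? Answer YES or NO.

Convert to CNF:
  S -> A S | T3 B | b | d
  A -> T0 T1 | T2 T2
  B -> T0 S | T1 T0 | T3 T3
  T0 -> b
  T1 -> d
  T2 -> c
  T3 -> a

Fill CYK table bottom-up:
  T[0,0] 'a' = {T3}  orig:{}
  T[1,1] 'b' = {S,T0}  orig:{S}
  T[2,2] 'b' = {S,T0}  orig:{S}
  T[3,3] 'd' = {S,T1}  orig:{S}
  T[4,4] 'a' = {T3}  orig:{}
  T[5,5] 'd' = {S,T1}  orig:{S}
  T[6,6] 'b' = {S,T0}  orig:{S}
  T[0,1] 'ab' = ∅
  T[1,2] 'bb' = {B}
  T[2,3] 'bd' = {A,B}
  T[3,4] 'da' = ∅
  T[4,5] 'ad' = ∅
  T[5,6] 'db' = {B}
  T[0,2] 'abb' = {S}
  T[1,3] 'bbd' = ∅
  T[2,4] 'bda' = ∅
  T[3,5] 'dad' = ∅
  T[4,6] 'adb' = {S}
  T[0,3] 'abbd' = ∅
  T[1,4] 'bbda' = ∅
  T[2,5] 'bdad' = ∅
  T[3,6] 'dadb' = ∅
  T[0,4] 'abbda' = ∅
  T[1,5] 'bbdad' = ∅
  T[2,6] 'bdadb' = {S}
  T[0,5] 'abbdad' = ∅
  T[1,6] 'bbdadb' = {B}
  T[0,6] 'abbdadb' = {S}

S ∈ T[0,6] ⇒ YES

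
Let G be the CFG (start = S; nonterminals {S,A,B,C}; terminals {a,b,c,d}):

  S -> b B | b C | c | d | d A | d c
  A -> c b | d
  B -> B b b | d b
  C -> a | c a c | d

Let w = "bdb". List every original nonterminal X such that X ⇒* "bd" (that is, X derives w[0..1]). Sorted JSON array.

CNF form of G:
  S -> T1 B | T1 C | T2 A | T2 T0 | c | d
  A -> T0 T1 | d
  B -> B X4 | T2 T1
  C -> T0 X5 | a | d
  T0 -> c
  T1 -> b
  T2 -> d
  T3 -> a
  X4 -> T1 T1
  X5 -> T3 T0

Fill CYK table bottom-up (cells [i..j] with 0 ≤ i ≤ j ≤ 1 only):
  cell(0,0) b: {T1}  orig:{}
  cell(1,1) d: {A,C,S,T2}  orig:{A,C,S}
  cell(0,1) bd: {S}

Original NTs in T[0,1] deriving "bd": ["S"]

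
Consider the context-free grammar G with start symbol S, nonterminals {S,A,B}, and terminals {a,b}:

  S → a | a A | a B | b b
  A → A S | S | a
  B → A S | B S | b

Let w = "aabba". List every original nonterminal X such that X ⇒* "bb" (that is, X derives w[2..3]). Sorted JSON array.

CNF form of G:
  S -> T0 A | T0 B | T1 T1 | a
  A -> A S | T0 A | T0 B | T1 T1 | a
  B -> A S | B S | b
  T0 -> a
  T1 -> b

Fill CYK table bottom-up (cells [i..j] with 2 ≤ i ≤ j ≤ 3 only):
  T[2,2] 'b' = {B,T1}  orig:{B}
  T[3,3] 'b' = {B,T1}  orig:{B}
  T[2,3] 'bb' = {A,S}

Original NTs in T[2,3] deriving "bb": ["A", "S"]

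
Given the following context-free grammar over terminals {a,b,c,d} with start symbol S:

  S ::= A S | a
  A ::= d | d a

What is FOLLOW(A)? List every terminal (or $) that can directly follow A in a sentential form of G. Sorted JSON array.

Compute FIRST by fixpoint:
round 1:
  A via A→d: +{d}
  S via S→A S: +{d}
  S via S→a: +{a}
  S: {a,d}  A: {d}
round 2: — fixpoint
  S: {a,d}  A: {d}

Compute FOLLOW by fixpoint:
initialize: $ ∈ FOLLOW(S)
[1]
  S→A S: FOLLOW(A) ⊇ FIRST(S) = {a,d}; new: +{a,d}
  FOLLOW[S]={$}  FOLLOW[A]={a,d}
[2] done
  FOLLOW[S]={$}  FOLLOW[A]={a,d}

FOLLOW(A) = ["a", "d"]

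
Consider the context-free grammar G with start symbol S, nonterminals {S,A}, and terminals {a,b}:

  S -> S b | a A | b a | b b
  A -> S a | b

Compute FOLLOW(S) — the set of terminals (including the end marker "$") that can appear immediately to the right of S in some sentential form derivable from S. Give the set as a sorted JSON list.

Compute FIRST by fixpoint:
[1]
  A via A→b: +{b}
  S via S→a A: +{a}
  S via S→b a: +{b}
  S: {a,b}  A: {b}
[2]
  A via A→S a: +{a}
  S: {a,b}  A: {a,b}
[3] — fixpoint
  S: {a,b}  A: {a,b}

FOLLOW sets:
initialize: $ ∈ FOLLOW(S)
round 1:
  A→S a: FOLLOW(S) ⊇ FIRST(a) = {a}; new: +{a}
  S→S b: FOLLOW(S) ⊇ FIRST(b) = {b}; new: +{b}
  S→a A: FOLLOW(A) ⊇ FOLLOW(S) ⊇ {$,a,b}; new: +{$,a,b}
  FOLLOW[S]={$,a,b}  FOLLOW[A]={$,a,b}
round 2: done
  FOLLOW[S]={$,a,b}  FOLLOW[A]={$,a,b}

FOLLOW(S) = ["$", "a", "b"]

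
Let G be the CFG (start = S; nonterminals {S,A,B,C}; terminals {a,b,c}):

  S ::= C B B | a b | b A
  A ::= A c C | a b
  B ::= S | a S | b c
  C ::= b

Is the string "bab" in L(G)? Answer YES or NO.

CNF form of G:
  S -> C X5 | T1 T2 | T2 A
  A -> A X3 | T1 T2
  B -> C X4 | T1 S | T1 T2 | T2 A | T2 T0
  C -> b
  T0 -> c
  T1 -> a
  T2 -> b
  X3 -> T0 C
  X4 -> B B
  X5 -> B B

CYK fill:
  [0..0]={C,T2}  "b"  orig:{C}
  [1..1]={T1}  "a"  orig:{}
  [2..2]={C,T2}  "b"  orig:{C}
  [0..1]=∅  "ba"
  [1..2]={A,B,S}  "ab"
  [0..2]={B,S}  "bab"

S ∈ T[0,2] ⇒ YES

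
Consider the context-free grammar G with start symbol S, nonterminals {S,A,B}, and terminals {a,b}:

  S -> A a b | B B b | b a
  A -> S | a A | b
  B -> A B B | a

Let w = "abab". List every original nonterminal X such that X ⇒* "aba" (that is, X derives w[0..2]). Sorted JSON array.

Convert to CNF:
  S -> A X5 | B X6 | T1 T0
  A -> A X2 | B X3 | T0 A | T1 T0 | b
  B -> A X4 | a
  T0 -> a
  T1 -> b
  X2 -> T0 T1
  X3 -> B T1
  X4 -> B B
  X5 -> T0 T1
  X6 -> B T1

CYK table (by increasing span), restricted to cells inside w[0..2]:
  T[0,0] 'a' = {B,T0}  orig:{B}
  T[1,1] 'b' = {A,T1}  orig:{A}
  T[2,2] 'a' = {B,T0}  orig:{B}
  T[0,1] 'ab' = {A,X2,X3,X5,X6}  orig:{A}
  T[1,2] 'ba' = {A,S}
  T[0,2] 'aba' = {A}

Original NTs in T[0,2] deriving "aba": ["A"]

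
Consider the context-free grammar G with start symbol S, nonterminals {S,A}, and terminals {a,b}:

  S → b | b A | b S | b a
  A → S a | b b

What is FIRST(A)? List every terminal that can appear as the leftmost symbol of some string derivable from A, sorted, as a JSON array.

Compute FIRST by fixpoint:
[1]
  A via A→b b: +{b}
  S via S→b: +{b}
  FIRST(S)={b}  FIRST(A)={b}
[2] done
  FIRST(S)={b}  FIRST(A)={b}

FIRST(A) = ["b"]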